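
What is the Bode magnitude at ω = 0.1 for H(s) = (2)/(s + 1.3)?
Substitute s = j*0.1: H(j0.1) = 1.52941 - 0.117647j.
|H(j0.1)| = sqrt(Re² + Im²) = 1.534.
20*log₁₀(1.534) = 3.72 dB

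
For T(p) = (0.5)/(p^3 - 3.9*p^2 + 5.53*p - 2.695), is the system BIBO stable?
Denominator: p^3 - 3.9*p^2 + 5.53*p - 2.695 = (p - 1.1)(p^2 - 2.8*p + 2.45). Poles: 1.1, 1.4 + 0.7j, 1.4 - 0.7j. All Re(p)<0: No (unstable)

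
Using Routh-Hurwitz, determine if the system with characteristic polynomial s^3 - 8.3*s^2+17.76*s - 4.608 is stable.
Routh array:
s^3: [1, 17.76]; s^2: [-8.3, -4.608]; s^1: [17.2048]; s^0: [-4.608]
First column: [1, -8.3, 17.2048, -4.608]. Sign changes = 3.
No, unstable (3 RHP root(s))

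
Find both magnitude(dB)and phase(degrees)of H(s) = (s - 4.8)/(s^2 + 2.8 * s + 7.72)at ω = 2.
Substitute s = j*2: H(j2) = -0.147262 + 0.759319j.
|H| = 20*log₁₀(sqrt(Re²+Im²)) = -2.23 dB.
∠H = atan2(Im, Re) = 100.98°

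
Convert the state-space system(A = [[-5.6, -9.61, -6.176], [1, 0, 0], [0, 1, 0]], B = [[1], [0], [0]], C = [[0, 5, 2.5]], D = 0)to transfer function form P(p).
P(p) = C(pI - A)⁻¹B + D.
Characteristic polynomial det(pI - A) = p^3 + 5.6*p^2 + 9.61*p + 6.176.
Numerator from C·adj(pI-A)·B + D·det(pI-A) = 5*p + 2.5.
P(p) = (5*p + 2.5)/(p^3 + 5.6*p^2 + 9.61*p + 6.176)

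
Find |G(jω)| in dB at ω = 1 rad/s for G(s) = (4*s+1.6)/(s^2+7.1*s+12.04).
Substitute s = j*1: G(j1) = 0.267361 + 0.190375j.
|G(j1)| = sqrt(Re² + Im²) = 0.3282.
20*log₁₀(0.3282) = -9.68 dB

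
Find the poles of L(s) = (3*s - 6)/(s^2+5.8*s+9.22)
Set denominator = 0: s^2 + 5.8*s + 9.22 = 0 → Poles: -2.9 + 0.9j, -2.9 - 0.9j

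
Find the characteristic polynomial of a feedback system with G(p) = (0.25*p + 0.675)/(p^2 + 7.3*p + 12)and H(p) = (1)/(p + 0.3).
Characteristic poly = G_den * H_den + G_num * H_num = (p^3 + 7.6*p^2 + 14.19*p + 3.6) + (0.25*p + 0.675) = p^3 + 7.6*p^2 + 14.44*p + 4.275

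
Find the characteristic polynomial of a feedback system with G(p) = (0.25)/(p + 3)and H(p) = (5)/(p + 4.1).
Characteristic poly = G_den * H_den + G_num * H_num = (p^2 + 7.1*p + 12.3) + (1.25) = p^2 + 7.1*p + 13.55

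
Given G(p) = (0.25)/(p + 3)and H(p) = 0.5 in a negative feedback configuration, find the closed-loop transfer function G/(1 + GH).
Closed-loop T = G/(1+GH).
Numerator: G_num * H_den = 0.25.
Denominator: G_den * H_den + G_num * H_num = (p + 3) + (0.125) = p + 3.125.
T(p) = (0.25)/(p + 3.125)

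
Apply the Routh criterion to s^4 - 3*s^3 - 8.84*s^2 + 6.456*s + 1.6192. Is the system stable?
Routh array:
s^4: [1, -8.84, 1.6192]; s^3: [-3, 6.456]; s^2: [-6.688, 1.6192]; s^1: [5.72968]; s^0: [1.6192]
First column: [1, -3, -6.688, 5.72968, 1.6192]. Sign changes = 2.
No, unstable (2 RHP root(s))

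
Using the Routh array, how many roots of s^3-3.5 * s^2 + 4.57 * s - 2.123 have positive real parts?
Routh array:
s^3: [1, 4.57]; s^2: [-3.5, -2.123]; s^1: [3.96343]; s^0: [-2.123]
First column: [1, -3.5, 3.96343, -2.123]. Sign changes = RHP roots = 3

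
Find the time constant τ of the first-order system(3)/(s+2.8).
First-order system: τ = -1/pole. Pole = -2.8. τ = -1/(-2.8) = 0.3571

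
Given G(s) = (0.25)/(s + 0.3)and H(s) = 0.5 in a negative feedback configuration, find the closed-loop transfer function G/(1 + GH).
Closed-loop T = G/(1+GH).
Numerator: G_num * H_den = 0.25.
Denominator: G_den * H_den + G_num * H_num = (s + 0.3) + (0.125) = s + 0.425.
T(s) = (0.25)/(s + 0.425)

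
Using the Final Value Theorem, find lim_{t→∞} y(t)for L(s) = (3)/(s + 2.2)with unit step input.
FVT: lim_{t→∞} y(t) = lim_{s→0} s*Y(s) where Y(s) = L(s)/s.
= lim_{s→0} L(s) = L(0) = num(0)/den(0) = 3/2.2 = 1.364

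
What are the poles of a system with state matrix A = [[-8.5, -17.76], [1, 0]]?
Eigenvalues solve det(λI - A) = 0.
Characteristic polynomial: λ^2 + 8.5*λ + 17.76 = 0.
Factor: (λ + 3.7)(λ + 4.8) = 0.
Roots: -3.7, -4.8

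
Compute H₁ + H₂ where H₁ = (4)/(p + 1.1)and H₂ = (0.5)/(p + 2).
Parallel: H = H₁ + H₂ = (n₁·d₂ + n₂·d₁)/(d₁·d₂).
n₁·d₂ = 4*p + 8. n₂·d₁ = 0.5*p + 0.55. Sum = 4.5*p + 8.55. d₁·d₂ = p^2 + 3.1*p + 2.2.
H(p) = (4.5*p + 8.55)/(p^2 + 3.1*p + 2.2)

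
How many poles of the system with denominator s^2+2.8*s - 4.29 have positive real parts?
s^2 + 2.8*s - 4.29 = (s - 1.1)(s + 3.9). Poles: -3.9, 1.1. RHP poles (Re>0): 1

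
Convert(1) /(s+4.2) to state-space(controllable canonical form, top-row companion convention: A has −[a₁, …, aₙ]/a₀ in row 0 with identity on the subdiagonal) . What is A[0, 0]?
Reachable canonical form for den = s + 4.2: top row of A = -[a₁,a₂,...,aₙ]/a₀, ones on the subdiagonal, zeros elsewhere.
A = [[-4.2]].
A[0,0] = -4.2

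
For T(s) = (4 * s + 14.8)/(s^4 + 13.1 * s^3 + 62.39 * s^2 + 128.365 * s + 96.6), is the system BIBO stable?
Denominator: s^4 + 13.1*s^3 + 62.39*s^2 + 128.365*s + 96.6 = (s + 2.5)(s + 3.5)(s + 4.8)(s + 2.3). Poles: -2.3, -2.5, -3.5, -4.8. All Re(p)<0: Yes (stable)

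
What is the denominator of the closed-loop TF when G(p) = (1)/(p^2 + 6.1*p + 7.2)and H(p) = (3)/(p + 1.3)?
Characteristic poly = G_den * H_den + G_num * H_num = (p^3 + 7.4*p^2 + 15.13*p + 9.36) + (3) = p^3 + 7.4*p^2 + 15.13*p + 12.36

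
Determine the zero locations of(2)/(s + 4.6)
Numerator is a nonzero constant (2) → Zeros: none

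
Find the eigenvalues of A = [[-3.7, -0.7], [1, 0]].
Eigenvalues solve det(λI - A) = 0.
Characteristic polynomial: λ^2 + 3.7*λ + 0.7 = 0.
Factor: (λ + 3.5)(λ + 0.2) = 0.
Roots: -0.2, -3.5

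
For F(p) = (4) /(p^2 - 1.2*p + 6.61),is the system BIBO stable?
Denominator: p^2 - 1.2*p + 6.61. Poles: 0.6 + 2.5j, 0.6 - 2.5j. All Re(p)<0: No (unstable)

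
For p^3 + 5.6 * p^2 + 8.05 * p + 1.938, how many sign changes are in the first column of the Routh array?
Routh array:
p^3: [1, 8.05]; p^2: [5.6, 1.938]; p^1: [7.70393]; p^0: [1.938]
First column: [1, 5.6, 7.70393, 1.938]. Sign changes = 0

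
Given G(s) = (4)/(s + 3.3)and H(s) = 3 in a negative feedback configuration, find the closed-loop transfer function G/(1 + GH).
Closed-loop T = G/(1+GH).
Numerator: G_num * H_den = 4.
Denominator: G_den * H_den + G_num * H_num = (s + 3.3) + (12) = s + 15.3.
T(s) = (4)/(s + 15.3)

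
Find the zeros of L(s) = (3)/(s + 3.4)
Numerator is a nonzero constant (3) → Zeros: none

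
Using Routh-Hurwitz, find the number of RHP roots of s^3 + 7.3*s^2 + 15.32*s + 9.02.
Routh array:
s^3: [1, 15.32]; s^2: [7.3, 9.02]; s^1: [14.0844]; s^0: [9.02]
First column: [1, 7.3, 14.0844, 9.02]. Sign changes = RHP roots = 0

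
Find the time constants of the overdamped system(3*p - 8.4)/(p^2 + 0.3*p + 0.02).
Overdamped: real poles at -0.2, -0.1. τ = -1/pole → τ₁ = 5, τ₂ = 10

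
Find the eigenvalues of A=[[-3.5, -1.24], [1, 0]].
Eigenvalues solve det(λI - A) = 0.
Characteristic polynomial: λ^2 + 3.5*λ + 1.24 = 0.
Factor: (λ + 3.1)(λ + 0.4) = 0.
Roots: -0.4, -3.1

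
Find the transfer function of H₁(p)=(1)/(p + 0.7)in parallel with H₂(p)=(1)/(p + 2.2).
Parallel: H = H₁ + H₂ = (n₁·d₂ + n₂·d₁)/(d₁·d₂).
n₁·d₂ = p + 2.2. n₂·d₁ = p + 0.7. Sum = 2*p + 2.9. d₁·d₂ = p^2 + 2.9*p + 1.54.
H(p) = (2*p + 2.9)/(p^2 + 2.9*p + 1.54)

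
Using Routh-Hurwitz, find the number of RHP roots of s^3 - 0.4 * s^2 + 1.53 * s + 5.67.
Routh array:
s^3: [1, 1.53]; s^2: [-0.4, 5.67]; s^1: [15.705]; s^0: [5.67]
First column: [1, -0.4, 15.705, 5.67]. Sign changes = RHP roots = 2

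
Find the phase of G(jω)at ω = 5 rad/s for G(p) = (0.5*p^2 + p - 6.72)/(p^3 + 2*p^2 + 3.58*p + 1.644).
Substitute p = j*5: G(j5) = 0.0285256 - 0.166579j.
∠G(j5) = atan2(Im, Re) = atan2(-0.166579, 0.0285256) = -80.28°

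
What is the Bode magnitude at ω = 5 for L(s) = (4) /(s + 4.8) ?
Substitute s = j*5: L(j5) = 0.399667 - 0.41632j.
|L(j5)| = sqrt(Re² + Im²) = 0.5771.
20*log₁₀(0.5771) = -4.77 dB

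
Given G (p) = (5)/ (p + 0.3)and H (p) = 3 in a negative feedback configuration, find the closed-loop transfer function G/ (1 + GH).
Closed-loop T = G/(1+GH).
Numerator: G_num * H_den = 5.
Denominator: G_den * H_den + G_num * H_num = (p + 0.3) + (15) = p + 15.3.
T(p) = (5)/(p + 15.3)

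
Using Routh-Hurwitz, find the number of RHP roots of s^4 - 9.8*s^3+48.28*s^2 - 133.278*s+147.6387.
Routh array:
s^4: [1, 48.28, 147.6387]; s^3: [-9.8, -133.278]; s^2: [34.6802, 147.6387]; s^1: [-91.558]; s^0: [147.6387]
First column: [1, -9.8, 34.6802, -91.558, 147.6387]. Sign changes = RHP roots = 4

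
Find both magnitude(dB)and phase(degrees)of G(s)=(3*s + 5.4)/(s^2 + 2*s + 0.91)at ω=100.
Substitute s = j*100: G(j100) = 6.00361e-05 - 0.0300015j.
|G| = 20*log₁₀(sqrt(Re²+Im²)) = -30.46 dB.
∠G = atan2(Im, Re) = -89.89°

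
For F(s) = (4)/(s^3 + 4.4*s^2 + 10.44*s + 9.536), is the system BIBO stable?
Denominator: s^3 + 4.4*s^2 + 10.44*s + 9.536 = (s + 1.6)(s^2 + 2.8*s + 5.96). Poles: -1.4 + 2j, -1.4 - 2j, -1.6. All Re(p)<0: Yes (stable)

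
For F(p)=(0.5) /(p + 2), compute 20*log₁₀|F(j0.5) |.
Substitute p = j*0.5: F(j0.5) = 0.235294 - 0.0588235j.
|F(j0.5)| = sqrt(Re² + Im²) = 0.2425.
20*log₁₀(0.2425) = -12.30 dB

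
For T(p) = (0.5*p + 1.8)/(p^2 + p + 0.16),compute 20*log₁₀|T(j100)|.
Substitute p = j*100: T(j100) = -0.000129988 - 0.00500138j.
|T(j100)| = sqrt(Re² + Im²) = 0.005003.
20*log₁₀(0.005003) = -46.02 dB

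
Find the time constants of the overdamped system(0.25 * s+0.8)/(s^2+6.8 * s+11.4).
Overdamped: real poles at -3.8, -3. τ = -1/pole → τ₁ = 0.2632, τ₂ = 0.3333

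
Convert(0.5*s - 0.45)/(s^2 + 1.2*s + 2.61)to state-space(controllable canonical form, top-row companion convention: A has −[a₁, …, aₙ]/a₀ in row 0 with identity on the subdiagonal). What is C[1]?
Reachable canonical form: C = numerator coefficients (right-aligned, zero-padded to length n).
num = 0.5*s - 0.45, C = [[0.5, -0.45]].
C[1] = -0.45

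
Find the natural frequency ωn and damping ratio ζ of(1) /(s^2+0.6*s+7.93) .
Underdamped: complex pole -0.3 + 2.8j. ωn = |pole| = 2.816, ζ = -Re(pole)/ωn = 0.1065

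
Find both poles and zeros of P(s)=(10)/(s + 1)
Set denominator = 0: s + 1 = 0 → Poles: -1
Numerator is a nonzero constant (10) → Zeros: none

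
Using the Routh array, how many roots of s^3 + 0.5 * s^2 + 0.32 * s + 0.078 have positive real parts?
Routh array:
s^3: [1, 0.32]; s^2: [0.5, 0.078]; s^1: [0.164]; s^0: [0.078]
First column: [1, 0.5, 0.164, 0.078]. Sign changes = RHP roots = 0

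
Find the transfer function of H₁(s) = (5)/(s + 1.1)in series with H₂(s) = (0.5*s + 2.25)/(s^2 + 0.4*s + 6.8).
Series: H = H₁ · H₂ = (n₁·n₂)/(d₁·d₂).
Num: n₁·n₂ = 2.5*s + 11.25. Den: d₁·d₂ = s^3 + 1.5*s^2 + 7.24*s + 7.48.
H(s) = (2.5*s + 11.25)/(s^3 + 1.5*s^2 + 7.24*s + 7.48)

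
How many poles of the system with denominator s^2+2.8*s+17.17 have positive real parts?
Poles: -1.4 + 3.9j, -1.4 - 3.9j. RHP poles (Re>0): 0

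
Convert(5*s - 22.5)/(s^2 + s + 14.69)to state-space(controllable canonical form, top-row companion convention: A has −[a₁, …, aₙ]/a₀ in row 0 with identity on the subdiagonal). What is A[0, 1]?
Reachable canonical form for den = s^2 + s + 14.69: top row of A = -[a₁,a₂,...,aₙ]/a₀, ones on the subdiagonal, zeros elsewhere.
A = [[-1, -14.69], [1, 0]].
A[0,1] = -14.69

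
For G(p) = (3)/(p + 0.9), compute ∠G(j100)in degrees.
Substitute p = j*100: G(j100) = 0.000269978 - 0.0299976j.
∠G(j100) = atan2(Im, Re) = atan2(-0.0299976, 0.000269978) = -89.48°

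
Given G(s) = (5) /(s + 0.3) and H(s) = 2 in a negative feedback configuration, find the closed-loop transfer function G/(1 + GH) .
Closed-loop T = G/(1+GH).
Numerator: G_num * H_den = 5.
Denominator: G_den * H_den + G_num * H_num = (s + 0.3) + (10) = s + 10.3.
T(s) = (5)/(s + 10.3)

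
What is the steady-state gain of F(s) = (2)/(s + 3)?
DC gain = F(0) = num(0)/den(0) = 2/3 = 0.6667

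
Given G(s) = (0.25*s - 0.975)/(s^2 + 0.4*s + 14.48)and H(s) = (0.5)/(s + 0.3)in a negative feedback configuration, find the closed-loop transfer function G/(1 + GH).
Closed-loop T = G/(1+GH).
Numerator: G_num * H_den = 0.25*s^2 - 0.9*s - 0.2925.
Denominator: G_den * H_den + G_num * H_num = (s^3 + 0.7*s^2 + 14.6*s + 4.344) + (0.125*s - 0.4875) = s^3 + 0.7*s^2 + 14.725*s + 3.8565.
T(s) = (0.25*s^2 - 0.9*s - 0.2925)/(s^3 + 0.7*s^2 + 14.725*s + 3.8565)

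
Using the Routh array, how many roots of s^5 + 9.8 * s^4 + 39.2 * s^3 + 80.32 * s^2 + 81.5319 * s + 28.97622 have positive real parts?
Routh array:
s^5: [1, 39.2, 81.5319]; s^4: [9.8, 80.32, 28.97622]; s^3: [31.0041, 78.5751]; s^2: [55.4834, 28.97622]; s^1: [62.3832]; s^0: [28.97622]
First column: [1, 9.8, 31.0041, 55.4834, 62.3832, 28.97622]. Sign changes = RHP roots = 0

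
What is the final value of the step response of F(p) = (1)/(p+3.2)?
FVT: lim_{t→∞} y(t) = lim_{p→0} p*Y(p) where Y(p) = F(p)/p.
= lim_{p→0} F(p) = F(0) = num(0)/den(0) = 1/3.2 = 0.3125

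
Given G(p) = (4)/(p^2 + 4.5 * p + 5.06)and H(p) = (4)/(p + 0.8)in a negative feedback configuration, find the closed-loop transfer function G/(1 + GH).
Closed-loop T = G/(1+GH).
Numerator: G_num * H_den = 4*p + 3.2.
Denominator: G_den * H_den + G_num * H_num = (p^3 + 5.3*p^2 + 8.66*p + 4.048) + (16) = p^3 + 5.3*p^2 + 8.66*p + 20.048.
T(p) = (4*p + 3.2)/(p^3 + 5.3*p^2 + 8.66*p + 20.048)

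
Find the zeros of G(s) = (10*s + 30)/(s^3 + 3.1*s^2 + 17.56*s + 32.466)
Set numerator = 0: 10*s + 30 = 0 → Zeros: -3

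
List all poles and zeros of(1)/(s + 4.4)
Set denominator = 0: s + 4.4 = 0 → Poles: -4.4
Numerator is a nonzero constant (1) → Zeros: none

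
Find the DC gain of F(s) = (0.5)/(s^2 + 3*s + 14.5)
DC gain = F(0) = num(0)/den(0) = 0.5/14.5 = 0.03448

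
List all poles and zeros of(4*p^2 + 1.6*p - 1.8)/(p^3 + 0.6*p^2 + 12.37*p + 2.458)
Set denominator = 0: p^3 + 0.6*p^2 + 12.37*p + 2.458 = (p + 0.2)(p^2 + 0.4*p + 12.29) = 0 → Poles: -0.2, -0.2 + 3.5j, -0.2 - 3.5j
Set numerator = 0: 4*p^2 + 1.6*p - 1.8 = 4*(p + 0.9)(p - 0.5) = 0 → Zeros: -0.9, 0.5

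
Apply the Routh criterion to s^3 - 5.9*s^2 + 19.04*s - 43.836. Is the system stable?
Routh array:
s^3: [1, 19.04]; s^2: [-5.9, -43.836]; s^1: [11.6102]; s^0: [-43.836]
First column: [1, -5.9, 11.6102, -43.836]. Sign changes = 3.
No, unstable (3 RHP root(s))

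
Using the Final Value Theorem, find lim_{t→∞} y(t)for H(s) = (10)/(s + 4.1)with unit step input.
FVT: lim_{t→∞} y(t) = lim_{s→0} s*Y(s) where Y(s) = H(s)/s.
= lim_{s→0} H(s) = H(0) = num(0)/den(0) = 10/4.1 = 2.439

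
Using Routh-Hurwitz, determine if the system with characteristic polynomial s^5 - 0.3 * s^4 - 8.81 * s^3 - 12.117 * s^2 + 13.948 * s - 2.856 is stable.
Routh array:
s^5: [1, -8.81, 13.948]; s^4: [-0.3, -12.117, -2.856]; s^3: [-49.2, 4.428]; s^2: [-12.144, -2.856]; s^1: [15.9988]; s^0: [-2.856]
First column: [1, -0.3, -49.2, -12.144, 15.9988, -2.856]. Sign changes = 3.
No, unstable (3 RHP root(s))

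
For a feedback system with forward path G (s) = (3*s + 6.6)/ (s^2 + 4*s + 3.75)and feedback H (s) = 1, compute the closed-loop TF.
Closed-loop T = G/(1+GH).
Numerator: G_num * H_den = 3*s + 6.6.
Denominator: G_den * H_den + G_num * H_num = (s^2 + 4*s + 3.75) + (3*s + 6.6) = s^2 + 7*s + 10.35.
T(s) = (3*s + 6.6)/(s^2 + 7*s + 10.35)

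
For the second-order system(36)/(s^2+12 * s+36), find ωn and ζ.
Standard form: ωn²/(s²+2ζωn·s+ωn²).
const=36=ωn² → ωn=6, s coeff=12=2ζωn → ζ=1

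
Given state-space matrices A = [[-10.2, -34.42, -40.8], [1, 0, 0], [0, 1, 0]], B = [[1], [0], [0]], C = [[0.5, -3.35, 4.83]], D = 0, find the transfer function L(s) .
L(s) = C(sI - A)⁻¹B + D.
Characteristic polynomial det(sI - A) = s^3 + 10.2*s^2 + 34.42*s + 40.8.
Numerator from C·adj(sI-A)·B + D·det(sI-A) = 0.5*s^2 - 3.35*s + 4.83.
L(s) = (0.5*s^2 - 3.35*s + 4.83)/(s^3 + 10.2*s^2 + 34.42*s + 40.8)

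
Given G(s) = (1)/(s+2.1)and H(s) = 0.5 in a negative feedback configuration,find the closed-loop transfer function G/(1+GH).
Closed-loop T = G/(1+GH).
Numerator: G_num * H_den = 1.
Denominator: G_den * H_den + G_num * H_num = (s + 2.1) + (0.5) = s + 2.6.
T(s) = (1)/(s + 2.6)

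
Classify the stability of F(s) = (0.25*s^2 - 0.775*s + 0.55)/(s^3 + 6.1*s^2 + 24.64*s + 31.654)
Denominator: s^3 + 6.1*s^2 + 24.64*s + 31.654 = (s + 1.9)(s^2 + 4.2*s + 16.66). Poles: -1.9, -2.1 + 3.5j, -2.1 - 3.5j. Stable (all poles in LHP)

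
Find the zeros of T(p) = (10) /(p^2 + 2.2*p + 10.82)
Numerator is a nonzero constant (10) → Zeros: none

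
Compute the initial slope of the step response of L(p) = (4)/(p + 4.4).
IVT: y'(0⁺) = lim_{p→∞} p²·Y(p) = lim_{p→∞} p·L(p).
deg(num) = 0, deg(den) = 1, relative degree = 1, so p·L(p) → (leading num)/(leading den) = 4/1 = 4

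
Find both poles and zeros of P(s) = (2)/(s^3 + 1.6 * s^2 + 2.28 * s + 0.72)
Set denominator = 0: s^3 + 1.6*s^2 + 2.28*s + 0.72 = (s + 0.4)(s^2 + 1.2*s + 1.8) = 0 → Poles: -0.4, -0.6 + 1.2j, -0.6 - 1.2j
Numerator is a nonzero constant (2) → Zeros: none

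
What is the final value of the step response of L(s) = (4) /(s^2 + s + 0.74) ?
FVT: lim_{t→∞} y(t) = lim_{s→0} s*Y(s) where Y(s) = L(s)/s.
= lim_{s→0} L(s) = L(0) = num(0)/den(0) = 4/0.74 = 5.405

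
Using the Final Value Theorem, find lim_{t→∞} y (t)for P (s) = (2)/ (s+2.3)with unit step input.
FVT: lim_{t→∞} y(t) = lim_{s→0} s*Y(s) where Y(s) = P(s)/s.
= lim_{s→0} P(s) = P(0) = num(0)/den(0) = 2/2.3 = 0.8696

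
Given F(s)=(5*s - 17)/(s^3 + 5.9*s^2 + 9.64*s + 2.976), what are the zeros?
Set numerator = 0: 5*s - 17 = 0 → Zeros: 3.4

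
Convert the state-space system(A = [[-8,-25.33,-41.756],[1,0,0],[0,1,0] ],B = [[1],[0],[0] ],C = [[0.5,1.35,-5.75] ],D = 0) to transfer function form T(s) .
T(s) = C(sI - A)⁻¹B + D.
Characteristic polynomial det(sI - A) = s^3 + 8*s^2 + 25.33*s + 41.756.
Numerator from C·adj(sI-A)·B + D·det(sI-A) = 0.5*s^2 + 1.35*s - 5.75.
T(s) = (0.5*s^2 + 1.35*s - 5.75)/(s^3 + 8*s^2 + 25.33*s + 41.756)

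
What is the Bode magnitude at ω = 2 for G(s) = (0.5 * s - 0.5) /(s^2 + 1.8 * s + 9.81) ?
Substitute s = j*2: G(j2) = 0.0148771 + 0.162899j.
|G(j2)| = sqrt(Re² + Im²) = 0.1636.
20*log₁₀(0.1636) = -15.73 dB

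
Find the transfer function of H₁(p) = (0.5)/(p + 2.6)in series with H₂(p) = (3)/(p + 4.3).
Series: H = H₁ · H₂ = (n₁·n₂)/(d₁·d₂).
Num: n₁·n₂ = 1.5. Den: d₁·d₂ = p^2 + 6.9*p + 11.18.
H(p) = (1.5)/(p^2 + 6.9*p + 11.18)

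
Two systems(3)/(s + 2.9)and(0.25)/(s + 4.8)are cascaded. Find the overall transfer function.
Series: H = H₁ · H₂ = (n₁·n₂)/(d₁·d₂).
Num: n₁·n₂ = 0.75. Den: d₁·d₂ = s^2 + 7.7*s + 13.92.
H(s) = (0.75)/(s^2 + 7.7*s + 13.92)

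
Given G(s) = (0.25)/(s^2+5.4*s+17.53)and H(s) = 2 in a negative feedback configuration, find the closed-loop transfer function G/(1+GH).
Closed-loop T = G/(1+GH).
Numerator: G_num * H_den = 0.25.
Denominator: G_den * H_den + G_num * H_num = (s^2 + 5.4*s + 17.53) + (0.5) = s^2 + 5.4*s + 18.03.
T(s) = (0.25)/(s^2 + 5.4*s + 18.03)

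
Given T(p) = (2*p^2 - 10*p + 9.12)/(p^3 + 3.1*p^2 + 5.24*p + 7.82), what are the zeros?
Set numerator = 0: 2*p^2 - 10*p + 9.12 = 2*(p - 3.8)(p - 1.2) = 0 → Zeros: 1.2, 3.8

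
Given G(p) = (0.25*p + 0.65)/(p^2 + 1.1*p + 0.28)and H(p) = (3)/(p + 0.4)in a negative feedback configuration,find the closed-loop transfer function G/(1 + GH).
Closed-loop T = G/(1+GH).
Numerator: G_num * H_den = 0.25*p^2 + 0.75*p + 0.26.
Denominator: G_den * H_den + G_num * H_num = (p^3 + 1.5*p^2 + 0.72*p + 0.112) + (0.75*p + 1.95) = p^3 + 1.5*p^2 + 1.47*p + 2.062.
T(p) = (0.25*p^2 + 0.75*p + 0.26)/(p^3 + 1.5*p^2 + 1.47*p + 2.062)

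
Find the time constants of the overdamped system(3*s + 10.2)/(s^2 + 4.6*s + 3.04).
Overdamped: real poles at -0.8, -3.8. τ = -1/pole → τ₁ = 1.25, τ₂ = 0.2632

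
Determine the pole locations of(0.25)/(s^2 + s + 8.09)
Set denominator = 0: s^2 + s + 8.09 = 0 → Poles: -0.5 + 2.8j, -0.5 - 2.8j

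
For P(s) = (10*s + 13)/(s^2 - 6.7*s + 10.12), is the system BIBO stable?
Denominator: s^2 - 6.7*s + 10.12 = (s - 2.3)(s - 4.4). Poles: 2.3, 4.4. All Re(p)<0: No (unstable)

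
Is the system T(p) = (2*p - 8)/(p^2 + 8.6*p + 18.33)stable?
Denominator: p^2 + 8.6*p + 18.33 = (p + 4.7)(p + 3.9). Poles: -3.9, -4.7. All Re(p)<0: Yes (stable)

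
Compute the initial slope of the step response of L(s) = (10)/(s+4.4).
IVT: y'(0⁺) = lim_{s→∞} s²·Y(s) = lim_{s→∞} s·L(s).
deg(num) = 0, deg(den) = 1, relative degree = 1, so s·L(s) → (leading num)/(leading den) = 10/1 = 10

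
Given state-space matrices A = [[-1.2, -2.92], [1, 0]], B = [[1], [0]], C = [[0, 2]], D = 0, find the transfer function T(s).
T(s) = C(sI - A)⁻¹B + D.
Characteristic polynomial det(sI - A) = s^2 + 1.2*s + 2.92.
Numerator from C·adj(sI-A)·B + D·det(sI-A) = 2.
T(s) = (2)/(s^2 + 1.2*s + 2.92)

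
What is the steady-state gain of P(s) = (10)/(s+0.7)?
DC gain = P(0) = num(0)/den(0) = 10/0.7 = 14.29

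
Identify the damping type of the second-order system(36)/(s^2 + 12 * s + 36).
Standard form: ωn²/(s²+2ζωn·s+ωn²) gives ωn=6, ζ=1.
Critically damped (ζ = 1)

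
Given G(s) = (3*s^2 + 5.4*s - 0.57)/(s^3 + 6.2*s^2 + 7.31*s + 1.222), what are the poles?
Set denominator = 0: s^3 + 6.2*s^2 + 7.31*s + 1.222 = (s + 1.3)(s + 0.2)(s + 4.7) = 0 → Poles: -0.2, -1.3, -4.7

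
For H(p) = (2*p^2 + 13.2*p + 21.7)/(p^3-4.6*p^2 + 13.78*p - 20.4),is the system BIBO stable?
Denominator: p^3 - 4.6*p^2 + 13.78*p - 20.4 = (p - 2.4)(p^2 - 2.2*p + 8.5). Poles: 1.1 + 2.7j, 1.1 - 2.7j, 2.4. All Re(p)<0: No (unstable)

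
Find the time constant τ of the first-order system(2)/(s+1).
First-order system: τ = -1/pole. Pole = -1. τ = -1/(-1) = 1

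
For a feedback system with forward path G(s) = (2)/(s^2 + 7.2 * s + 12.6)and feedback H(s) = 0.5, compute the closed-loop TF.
Closed-loop T = G/(1+GH).
Numerator: G_num * H_den = 2.
Denominator: G_den * H_den + G_num * H_num = (s^2 + 7.2*s + 12.6) + (1) = s^2 + 7.2*s + 13.6.
T(s) = (2)/(s^2 + 7.2*s + 13.6)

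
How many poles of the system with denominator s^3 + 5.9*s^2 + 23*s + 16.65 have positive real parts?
s^3 + 5.9*s^2 + 23*s + 16.65 = (s + 0.9)(s^2 + 5*s + 18.5). Poles: -0.9, -2.5 + 3.5j, -2.5 - 3.5j. RHP poles (Re>0): 0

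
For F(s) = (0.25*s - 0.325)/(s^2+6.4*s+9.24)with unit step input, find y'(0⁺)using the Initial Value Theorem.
IVT: y'(0⁺) = lim_{s→∞} s²·Y(s) = lim_{s→∞} s·F(s).
deg(num) = 1, deg(den) = 2, relative degree = 1, so s·F(s) → (leading num)/(leading den) = 0.25/1 = 0.25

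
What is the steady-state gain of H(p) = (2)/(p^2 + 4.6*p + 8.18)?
DC gain = H(0) = num(0)/den(0) = 2/8.18 = 0.2445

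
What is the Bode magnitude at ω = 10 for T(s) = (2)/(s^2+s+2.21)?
Substitute s = j*10: T(j10) = -0.0202403 - 0.00206978j.
|T(j10)| = sqrt(Re² + Im²) = 0.02035.
20*log₁₀(0.02035) = -33.83 dB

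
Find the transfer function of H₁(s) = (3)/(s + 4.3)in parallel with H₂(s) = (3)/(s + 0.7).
Parallel: H = H₁ + H₂ = (n₁·d₂ + n₂·d₁)/(d₁·d₂).
n₁·d₂ = 3*s + 2.1. n₂·d₁ = 3*s + 12.9. Sum = 6*s + 15. d₁·d₂ = s^2 + 5*s + 3.01.
H(s) = (6*s + 15)/(s^2 + 5*s + 3.01)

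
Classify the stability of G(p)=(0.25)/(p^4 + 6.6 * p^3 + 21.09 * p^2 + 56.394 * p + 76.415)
Denominator: p^4 + 6.6*p^3 + 21.09*p^2 + 56.394*p + 76.415 = (p + 2.9)(p + 3.1)(p^2 + 0.6*p + 8.5). Poles: -0.3 + 2.9j, -0.3 - 2.9j, -2.9, -3.1. Stable (all poles in LHP)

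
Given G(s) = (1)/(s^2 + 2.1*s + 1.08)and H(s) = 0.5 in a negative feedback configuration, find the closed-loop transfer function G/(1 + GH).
Closed-loop T = G/(1+GH).
Numerator: G_num * H_den = 1.
Denominator: G_den * H_den + G_num * H_num = (s^2 + 2.1*s + 1.08) + (0.5) = s^2 + 2.1*s + 1.58.
T(s) = (1)/(s^2 + 2.1*s + 1.58)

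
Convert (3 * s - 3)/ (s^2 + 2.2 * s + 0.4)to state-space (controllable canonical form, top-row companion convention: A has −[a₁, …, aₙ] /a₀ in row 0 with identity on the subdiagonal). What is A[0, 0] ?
Reachable canonical form for den = s^2 + 2.2*s + 0.4: top row of A = -[a₁,a₂,...,aₙ]/a₀, ones on the subdiagonal, zeros elsewhere.
A = [[-2.2, -0.4], [1, 0]].
A[0,0] = -2.2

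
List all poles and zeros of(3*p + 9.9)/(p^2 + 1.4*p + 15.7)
Set denominator = 0: p^2 + 1.4*p + 15.7 = 0 → Poles: -0.7 + 3.9j, -0.7 - 3.9j
Set numerator = 0: 3*p + 9.9 = 0 → Zeros: -3.3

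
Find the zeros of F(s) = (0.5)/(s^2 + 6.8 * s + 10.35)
Numerator is a nonzero constant (0.5) → Zeros: none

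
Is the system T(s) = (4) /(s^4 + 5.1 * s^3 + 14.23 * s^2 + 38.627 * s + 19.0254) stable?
Denominator: s^4 + 5.1*s^3 + 14.23*s^2 + 38.627*s + 19.0254 = (s + 3.7)(s + 0.6)(s^2 + 0.8*s + 8.57). Poles: -0.4 + 2.9j, -0.4 - 2.9j, -0.6, -3.7. All Re(p)<0: Yes (stable)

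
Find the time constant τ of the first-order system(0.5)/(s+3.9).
First-order system: τ = -1/pole. Pole = -3.9. τ = -1/(-3.9) = 0.2564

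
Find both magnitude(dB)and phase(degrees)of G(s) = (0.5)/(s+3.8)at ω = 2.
Substitute s = j*2: G(j2) = 0.103037 - 0.0542299j.
|G| = 20*log₁₀(sqrt(Re²+Im²)) = -18.68 dB.
∠G = atan2(Im, Re) = -27.76°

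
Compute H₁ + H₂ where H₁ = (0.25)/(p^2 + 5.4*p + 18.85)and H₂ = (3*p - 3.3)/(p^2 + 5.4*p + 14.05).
Parallel: H = H₁ + H₂ = (n₁·d₂ + n₂·d₁)/(d₁·d₂).
n₁·d₂ = 0.25*p^2 + 1.35*p + 3.5125. n₂·d₁ = 3*p^3 + 12.9*p^2 + 38.73*p - 62.205. Sum = 3*p^3 + 13.15*p^2 + 40.08*p - 58.6925. d₁·d₂ = p^4 + 10.8*p^3 + 62.06*p^2 + 177.66*p + 264.8425.
H(p) = (3*p^3 + 13.15*p^2 + 40.08*p - 58.6925)/(p^4 + 10.8*p^3 + 62.06*p^2 + 177.66*p + 264.8425)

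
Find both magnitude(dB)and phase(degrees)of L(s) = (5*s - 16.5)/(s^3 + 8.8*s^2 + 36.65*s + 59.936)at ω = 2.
Substitute s = j*2: L(j2) = 0.050217 + 0.271702j.
|L| = 20*log₁₀(sqrt(Re²+Im²)) = -11.17 dB.
∠L = atan2(Im, Re) = 79.53°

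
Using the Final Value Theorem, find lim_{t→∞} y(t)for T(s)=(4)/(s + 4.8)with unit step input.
FVT: lim_{t→∞} y(t) = lim_{s→0} s*Y(s) where Y(s) = T(s)/s.
= lim_{s→0} T(s) = T(0) = num(0)/den(0) = 4/4.8 = 0.8333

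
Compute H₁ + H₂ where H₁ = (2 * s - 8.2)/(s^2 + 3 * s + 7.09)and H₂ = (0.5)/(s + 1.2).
Parallel: H = H₁ + H₂ = (n₁·d₂ + n₂·d₁)/(d₁·d₂).
n₁·d₂ = 2*s^2 - 5.8*s - 9.84. n₂·d₁ = 0.5*s^2 + 1.5*s + 3.545. Sum = 2.5*s^2 - 4.3*s - 6.295. d₁·d₂ = s^3 + 4.2*s^2 + 10.69*s + 8.508.
H(s) = (2.5*s^2 - 4.3*s - 6.295)/(s^3 + 4.2*s^2 + 10.69*s + 8.508)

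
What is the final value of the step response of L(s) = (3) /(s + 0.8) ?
FVT: lim_{t→∞} y(t) = lim_{s→0} s*Y(s) where Y(s) = L(s)/s.
= lim_{s→0} L(s) = L(0) = num(0)/den(0) = 3/0.8 = 3.75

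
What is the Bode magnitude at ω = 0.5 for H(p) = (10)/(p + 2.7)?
Substitute p = j*0.5: H(j0.5) = 3.5809 - 0.66313j.
|H(j0.5)| = sqrt(Re² + Im²) = 3.642.
20*log₁₀(3.642) = 11.23 dB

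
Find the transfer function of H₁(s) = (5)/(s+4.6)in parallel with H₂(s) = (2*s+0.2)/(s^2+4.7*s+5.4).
Parallel: H = H₁ + H₂ = (n₁·d₂ + n₂·d₁)/(d₁·d₂).
n₁·d₂ = 5*s^2 + 23.5*s + 27. n₂·d₁ = 2*s^2 + 9.4*s + 0.92. Sum = 7*s^2 + 32.9*s + 27.92. d₁·d₂ = s^3 + 9.3*s^2 + 27.02*s + 24.84.
H(s) = (7*s^2 + 32.9*s + 27.92)/(s^3 + 9.3*s^2 + 27.02*s + 24.84)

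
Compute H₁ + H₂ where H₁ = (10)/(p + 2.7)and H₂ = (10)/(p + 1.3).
Parallel: H = H₁ + H₂ = (n₁·d₂ + n₂·d₁)/(d₁·d₂).
n₁·d₂ = 10*p + 13. n₂·d₁ = 10*p + 27. Sum = 20*p + 40. d₁·d₂ = p^2 + 4*p + 3.51.
H(p) = (20*p + 40)/(p^2 + 4*p + 3.51)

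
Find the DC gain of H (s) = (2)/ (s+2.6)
DC gain = H(0) = num(0)/den(0) = 2/2.6 = 0.7692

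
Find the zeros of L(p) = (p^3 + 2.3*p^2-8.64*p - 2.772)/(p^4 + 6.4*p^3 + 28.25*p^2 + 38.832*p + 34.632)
Set numerator = 0: p^3 + 2.3*p^2 - 8.64*p - 2.772 = (p - 2.2)(p + 0.3)(p + 4.2) = 0 → Zeros: -0.3, -4.2, 2.2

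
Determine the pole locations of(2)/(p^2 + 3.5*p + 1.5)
Set denominator = 0: p^2 + 3.5*p + 1.5 = (p + 0.5)(p + 3) = 0 → Poles: -0.5, -3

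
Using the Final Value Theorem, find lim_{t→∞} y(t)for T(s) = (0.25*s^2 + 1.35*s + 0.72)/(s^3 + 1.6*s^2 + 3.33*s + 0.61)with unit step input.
FVT: lim_{t→∞} y(t) = lim_{s→0} s*Y(s) where Y(s) = T(s)/s.
= lim_{s→0} T(s) = T(0) = num(0)/den(0) = 0.72/0.61 = 1.18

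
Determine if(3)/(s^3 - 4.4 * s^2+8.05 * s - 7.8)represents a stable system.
Denominator: s^3 - 4.4*s^2 + 8.05*s - 7.8 = (s - 2.4)(s^2 - 2*s + 3.25). Poles: 1 + 1.5j, 1 - 1.5j, 2.4. All Re(p)<0: No (unstable)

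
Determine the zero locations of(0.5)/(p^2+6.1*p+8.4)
Numerator is a nonzero constant (0.5) → Zeros: none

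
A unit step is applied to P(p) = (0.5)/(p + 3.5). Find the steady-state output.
FVT: lim_{t→∞} y(t) = lim_{p→0} p*Y(p) where Y(p) = P(p)/p.
= lim_{p→0} P(p) = P(0) = num(0)/den(0) = 0.5/3.5 = 0.1429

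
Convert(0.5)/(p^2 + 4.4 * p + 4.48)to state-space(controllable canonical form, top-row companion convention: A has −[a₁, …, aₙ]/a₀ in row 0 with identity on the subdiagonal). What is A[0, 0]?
Reachable canonical form for den = p^2 + 4.4*p + 4.48: top row of A = -[a₁,a₂,...,aₙ]/a₀, ones on the subdiagonal, zeros elsewhere.
A = [[-4.4, -4.48], [1, 0]].
A[0,0] = -4.4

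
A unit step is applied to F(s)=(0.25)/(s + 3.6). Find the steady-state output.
FVT: lim_{t→∞} y(t) = lim_{s→0} s*Y(s) where Y(s) = F(s)/s.
= lim_{s→0} F(s) = F(0) = num(0)/den(0) = 0.25/3.6 = 0.06944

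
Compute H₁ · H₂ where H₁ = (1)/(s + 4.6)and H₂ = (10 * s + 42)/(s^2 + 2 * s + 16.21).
Series: H = H₁ · H₂ = (n₁·n₂)/(d₁·d₂).
Num: n₁·n₂ = 10*s + 42. Den: d₁·d₂ = s^3 + 6.6*s^2 + 25.41*s + 74.566.
H(s) = (10*s + 42)/(s^3 + 6.6*s^2 + 25.41*s + 74.566)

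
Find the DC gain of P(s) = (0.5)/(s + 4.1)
DC gain = P(0) = num(0)/den(0) = 0.5/4.1 = 0.122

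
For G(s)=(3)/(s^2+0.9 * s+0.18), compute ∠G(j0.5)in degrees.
Substitute s = j*0.5: G(j0.5) = -1.01254 - 6.50916j.
∠G(j0.5) = atan2(Im, Re) = atan2(-6.50916, -1.01254) = -98.84°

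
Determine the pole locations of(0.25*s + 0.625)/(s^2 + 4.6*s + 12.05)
Set denominator = 0: s^2 + 4.6*s + 12.05 = 0 → Poles: -2.3 + 2.6j, -2.3 - 2.6j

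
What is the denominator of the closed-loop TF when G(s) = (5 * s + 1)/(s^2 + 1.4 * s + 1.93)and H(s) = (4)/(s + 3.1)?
Characteristic poly = G_den * H_den + G_num * H_num = (s^3 + 4.5*s^2 + 6.27*s + 5.983) + (20*s + 4) = s^3 + 4.5*s^2 + 26.27*s + 9.983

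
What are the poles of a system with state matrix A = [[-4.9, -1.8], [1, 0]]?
Eigenvalues solve det(λI - A) = 0.
Characteristic polynomial: λ^2 + 4.9*λ + 1.8 = 0.
Factor: (λ + 0.4)(λ + 4.5) = 0.
Roots: -0.4, -4.5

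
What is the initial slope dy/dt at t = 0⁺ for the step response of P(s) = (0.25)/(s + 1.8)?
IVT: y'(0⁺) = lim_{s→∞} s²·Y(s) = lim_{s→∞} s·P(s).
deg(num) = 0, deg(den) = 1, relative degree = 1, so s·P(s) → (leading num)/(leading den) = 0.25/1 = 0.25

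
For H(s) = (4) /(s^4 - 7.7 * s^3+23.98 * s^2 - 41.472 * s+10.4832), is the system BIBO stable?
Denominator: s^4 - 7.7*s^3 + 23.98*s^2 - 41.472*s + 10.4832 = (s - 4.2)(s - 0.3)(s^2 - 3.2*s + 8.32). Poles: 0.3, 1.6 + 2.4j, 1.6 - 2.4j, 4.2. All Re(p)<0: No (unstable)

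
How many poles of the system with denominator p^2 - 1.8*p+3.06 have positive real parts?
Poles: 0.9 + 1.5j, 0.9 - 1.5j. RHP poles (Re>0): 2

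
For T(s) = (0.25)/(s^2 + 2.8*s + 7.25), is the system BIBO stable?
Denominator: s^2 + 2.8*s + 7.25. Poles: -1.4 + 2.3j, -1.4 - 2.3j. All Re(p)<0: Yes (stable)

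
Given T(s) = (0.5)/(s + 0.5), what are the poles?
Set denominator = 0: s + 0.5 = 0 → Poles: -0.5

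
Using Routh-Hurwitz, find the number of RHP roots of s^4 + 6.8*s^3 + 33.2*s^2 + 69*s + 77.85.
Routh array:
s^4: [1, 33.2, 77.85]; s^3: [6.8, 69]; s^2: [23.0529, 77.85]; s^1: [46.0363]; s^0: [77.85]
First column: [1, 6.8, 23.0529, 46.0363, 77.85]. Sign changes = RHP roots = 0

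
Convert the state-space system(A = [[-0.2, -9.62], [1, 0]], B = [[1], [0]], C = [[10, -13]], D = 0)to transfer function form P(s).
P(s) = C(sI - A)⁻¹B + D.
Characteristic polynomial det(sI - A) = s^2 + 0.2*s + 9.62.
Numerator from C·adj(sI-A)·B + D·det(sI-A) = 10*s - 13.
P(s) = (10*s - 13)/(s^2 + 0.2*s + 9.62)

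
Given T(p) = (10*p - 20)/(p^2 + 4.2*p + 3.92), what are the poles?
Set denominator = 0: p^2 + 4.2*p + 3.92 = (p + 1.4)(p + 2.8) = 0 → Poles: -1.4, -2.8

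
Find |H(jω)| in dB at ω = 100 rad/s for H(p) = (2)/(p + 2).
Substitute p = j*100: H(j100) = 0.00039984 - 0.019992j.
|H(j100)| = sqrt(Re² + Im²) = 0.02.
20*log₁₀(0.02) = -33.98 dB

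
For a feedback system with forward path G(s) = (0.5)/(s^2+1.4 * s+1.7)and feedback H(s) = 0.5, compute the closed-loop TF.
Closed-loop T = G/(1+GH).
Numerator: G_num * H_den = 0.5.
Denominator: G_den * H_den + G_num * H_num = (s^2 + 1.4*s + 1.7) + (0.25) = s^2 + 1.4*s + 1.95.
T(s) = (0.5)/(s^2 + 1.4*s + 1.95)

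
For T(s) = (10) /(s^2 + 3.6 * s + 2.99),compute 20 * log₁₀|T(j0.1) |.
Substitute s = j*0.1: T(j0.1) = 3.30744 - 0.399556j.
|T(j0.1)| = sqrt(Re² + Im²) = 3.331.
20*log₁₀(3.331) = 10.45 dB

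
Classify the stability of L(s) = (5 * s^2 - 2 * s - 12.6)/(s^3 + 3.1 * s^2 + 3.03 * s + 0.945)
Denominator: s^3 + 3.1*s^2 + 3.03*s + 0.945 = (s + 1.5)(s + 0.9)(s + 0.7). Poles: -0.7, -0.9, -1.5. Stable (all poles in LHP)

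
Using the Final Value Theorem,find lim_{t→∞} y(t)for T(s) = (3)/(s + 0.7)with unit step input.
FVT: lim_{t→∞} y(t) = lim_{s→0} s*Y(s) where Y(s) = T(s)/s.
= lim_{s→0} T(s) = T(0) = num(0)/den(0) = 3/0.7 = 4.286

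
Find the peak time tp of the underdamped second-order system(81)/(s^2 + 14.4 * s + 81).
Standard form: ωn²/(s²+2ζωn·s+ωn²) → ωn = 9, ζ = 0.8.
ωd = ωn·√(1-ζ²) = 9·√(1-0.8²) = 5.4.
tp = π/ωd = π/5.4 = 0.5818 s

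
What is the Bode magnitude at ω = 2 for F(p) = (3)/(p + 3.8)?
Substitute p = j*2: F(j2) = 0.618221 - 0.32538j.
|F(j2)| = sqrt(Re² + Im²) = 0.6986.
20*log₁₀(0.6986) = -3.12 dB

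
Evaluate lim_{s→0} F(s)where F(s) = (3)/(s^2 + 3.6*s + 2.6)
DC gain = F(0) = num(0)/den(0) = 3/2.6 = 1.154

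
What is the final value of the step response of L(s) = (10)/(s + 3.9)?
FVT: lim_{t→∞} y(t) = lim_{s→0} s*Y(s) where Y(s) = L(s)/s.
= lim_{s→0} L(s) = L(0) = num(0)/den(0) = 10/3.9 = 2.564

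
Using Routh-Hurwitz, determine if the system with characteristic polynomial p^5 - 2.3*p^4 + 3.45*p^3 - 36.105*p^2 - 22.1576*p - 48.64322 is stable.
Routh array:
p^5: [1, 3.45, -22.1576]; p^4: [-2.3, -36.105, -48.64322]; p^3: [-12.2478, -43.3068]; p^2: [-27.9725, -48.64322]; p^1: [-22.0083]; p^0: [-48.64322]
First column: [1, -2.3, -12.2478, -27.9725, -22.0083, -48.64322]. Sign changes = 1.
No, unstable (1 RHP root(s))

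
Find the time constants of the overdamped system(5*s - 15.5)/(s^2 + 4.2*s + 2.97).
Overdamped: real poles at -0.9, -3.3. τ = -1/pole → τ₁ = 1.111, τ₂ = 0.303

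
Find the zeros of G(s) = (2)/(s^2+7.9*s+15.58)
Numerator is a nonzero constant (2) → Zeros: none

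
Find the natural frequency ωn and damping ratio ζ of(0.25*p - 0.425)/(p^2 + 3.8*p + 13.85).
Underdamped: complex pole -1.9 + 3.2j. ωn = |pole| = 3.722, ζ = -Re(pole)/ωn = 0.5105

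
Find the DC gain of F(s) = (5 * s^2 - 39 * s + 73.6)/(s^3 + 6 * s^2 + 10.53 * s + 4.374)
DC gain = F(0) = num(0)/den(0) = 73.6/4.374 = 16.83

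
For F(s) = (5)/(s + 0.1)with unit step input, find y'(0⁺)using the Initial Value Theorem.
IVT: y'(0⁺) = lim_{s→∞} s²·Y(s) = lim_{s→∞} s·F(s).
deg(num) = 0, deg(den) = 1, relative degree = 1, so s·F(s) → (leading num)/(leading den) = 5/1 = 5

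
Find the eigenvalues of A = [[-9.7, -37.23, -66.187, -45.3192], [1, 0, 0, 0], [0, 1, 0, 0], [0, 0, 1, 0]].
Eigenvalues solve det(λI - A) = 0.
Characteristic polynomial: λ^4 + 9.7*λ^3 + 37.23*λ^2 + 66.187*λ + 45.3192 = 0.
Factor: (λ + 2.4)(λ + 2.3)(λ^2 + 5*λ + 8.21) = 0.
Roots: -2.3, -2.4, -2.5 + 1.4j, -2.5 - 1.4j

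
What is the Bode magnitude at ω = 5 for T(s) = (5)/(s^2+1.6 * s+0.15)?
Substitute s = j*5: T(j5) = -0.182312 - 0.0586921j.
|T(j5)| = sqrt(Re² + Im²) = 0.1915.
20*log₁₀(0.1915) = -14.36 dB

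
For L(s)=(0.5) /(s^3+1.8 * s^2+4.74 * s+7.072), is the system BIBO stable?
Denominator: s^3 + 1.8*s^2 + 4.74*s + 7.072 = (s + 1.6)(s^2 + 0.2*s + 4.42). Poles: -0.1 + 2.1j, -0.1 - 2.1j, -1.6. All Re(p)<0: Yes (stable)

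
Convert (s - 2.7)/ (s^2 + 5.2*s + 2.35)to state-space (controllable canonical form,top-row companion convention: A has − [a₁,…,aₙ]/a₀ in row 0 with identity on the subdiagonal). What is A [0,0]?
Reachable canonical form for den = s^2 + 5.2*s + 2.35: top row of A = -[a₁,a₂,...,aₙ]/a₀, ones on the subdiagonal, zeros elsewhere.
A = [[-5.2, -2.35], [1, 0]].
A[0,0] = -5.2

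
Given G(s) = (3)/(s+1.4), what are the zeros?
Numerator is a nonzero constant (3) → Zeros: none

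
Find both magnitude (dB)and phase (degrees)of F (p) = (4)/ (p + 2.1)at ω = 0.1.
Substitute p = j*0.1: F(j0.1) = 1.90045 - 0.0904977j.
|F| = 20*log₁₀(sqrt(Re²+Im²)) = 5.59 dB.
∠F = atan2(Im, Re) = -2.73°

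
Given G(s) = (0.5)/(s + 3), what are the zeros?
Numerator is a nonzero constant (0.5) → Zeros: none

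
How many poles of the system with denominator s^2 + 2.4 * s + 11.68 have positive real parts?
Poles: -1.2 + 3.2j, -1.2 - 3.2j. RHP poles (Re>0): 0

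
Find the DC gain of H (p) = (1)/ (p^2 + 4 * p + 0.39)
DC gain = H(0) = num(0)/den(0) = 1/0.39 = 2.564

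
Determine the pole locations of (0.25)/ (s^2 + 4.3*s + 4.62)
Set denominator = 0: s^2 + 4.3*s + 4.62 = (s + 2.2)(s + 2.1) = 0 → Poles: -2.1, -2.2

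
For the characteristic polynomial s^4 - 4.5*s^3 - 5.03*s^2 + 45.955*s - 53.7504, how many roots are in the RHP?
s^4 - 4.5*s^3 - 5.03*s^2 + 45.955*s - 53.7504 = (s - 3.3)(s + 3.2)(s^2 - 4.4*s + 5.09). Poles: -3.2, 2.2 + 0.5j, 2.2 - 0.5j, 3.3. RHP poles (Re>0): 3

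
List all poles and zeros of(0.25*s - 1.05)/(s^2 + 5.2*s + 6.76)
Set denominator = 0: s^2 + 5.2*s + 6.76 = (s + 2.6)(s + 2.6) = 0 → Poles: -2.6, -2.6
Set numerator = 0: 0.25*s - 1.05 = 0 → Zeros: 4.2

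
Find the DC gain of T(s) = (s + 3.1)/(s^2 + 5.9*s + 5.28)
DC gain = T(0) = num(0)/den(0) = 3.1/5.28 = 0.5871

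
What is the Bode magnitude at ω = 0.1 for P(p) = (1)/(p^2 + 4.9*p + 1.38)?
Substitute p = j*0.1: P(j0.1) = 0.647142 - 0.23146j.
|P(j0.1)| = sqrt(Re² + Im²) = 0.6873.
20*log₁₀(0.6873) = -3.26 dB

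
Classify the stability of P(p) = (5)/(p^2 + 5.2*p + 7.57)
Denominator: p^2 + 5.2*p + 7.57. Poles: -2.6 + 0.9j, -2.6 - 0.9j. Stable (all poles in LHP)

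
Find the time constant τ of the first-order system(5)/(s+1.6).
First-order system: τ = -1/pole. Pole = -1.6. τ = -1/(-1.6) = 0.625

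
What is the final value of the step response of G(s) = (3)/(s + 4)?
FVT: lim_{t→∞} y(t) = lim_{s→0} s*Y(s) where Y(s) = G(s)/s.
= lim_{s→0} G(s) = G(0) = num(0)/den(0) = 3/4 = 0.75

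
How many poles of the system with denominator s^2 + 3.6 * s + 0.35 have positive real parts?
s^2 + 3.6*s + 0.35 = (s + 0.1)(s + 3.5). Poles: -0.1, -3.5. RHP poles (Re>0): 0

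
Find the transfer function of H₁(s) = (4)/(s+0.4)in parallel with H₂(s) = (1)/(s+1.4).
Parallel: H = H₁ + H₂ = (n₁·d₂ + n₂·d₁)/(d₁·d₂).
n₁·d₂ = 4*s + 5.6. n₂·d₁ = s + 0.4. Sum = 5*s + 6. d₁·d₂ = s^2 + 1.8*s + 0.56.
H(s) = (5*s + 6)/(s^2 + 1.8*s + 0.56)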